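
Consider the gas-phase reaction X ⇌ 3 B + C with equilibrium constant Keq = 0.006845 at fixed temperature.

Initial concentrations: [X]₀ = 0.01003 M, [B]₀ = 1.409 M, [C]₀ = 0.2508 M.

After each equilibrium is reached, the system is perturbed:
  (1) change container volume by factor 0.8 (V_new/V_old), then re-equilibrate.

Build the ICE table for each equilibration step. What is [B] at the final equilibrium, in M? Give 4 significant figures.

Q₀ = 69.95 vs Keq = 0.006845 ⇒ Q>K, reverse
Step 1:
                   X          B          C
  Initial    0.01003      1.409     0.2508
  Change      0.2451    -0.7353    -0.2451
  Equil       0.2551     0.6737    0.00571
  solve Keq expr → x = -0.2451; check Q = 0.006845
Then change container volume by factor 0.8 (V_new/V_old).
Step 2:
                   X          B          C
  Initial     0.3189     0.8422   0.007138
  Change    0.003312  -0.009935  -0.003312
  Equil       0.3222     0.8322   0.003826
  solve Keq expr → x = -0.003312; check Q = 0.006845

[B]_eq = 0.8322 M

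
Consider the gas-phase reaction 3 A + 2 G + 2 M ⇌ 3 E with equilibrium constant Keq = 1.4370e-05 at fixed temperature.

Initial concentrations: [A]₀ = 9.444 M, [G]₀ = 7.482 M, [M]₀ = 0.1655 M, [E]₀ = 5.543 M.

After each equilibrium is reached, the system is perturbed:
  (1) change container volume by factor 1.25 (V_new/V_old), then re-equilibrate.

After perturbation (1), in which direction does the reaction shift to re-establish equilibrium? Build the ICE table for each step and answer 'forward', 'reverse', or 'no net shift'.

Q₀ = 0.1319 vs Keq = 1.4370e-05 ⇒ Q>K, reverse
Step 1:
                  A         G         M         E
  Initial     9.444     7.482    0.1655     5.543
  Change      3.156     2.104     2.104    -3.156
  Equil        12.6     9.586     2.269     2.387
  solve Keq expr → x = -1.052; check Q = 1.4370e-05
Then change container volume by factor 1.25 (V_new/V_old).
Step 2:
                  A         G         M         E
  Initial     10.08     7.669     1.816      1.91
  Change     0.3105     0.207     0.207   -0.3105
  Equil       10.39     7.876     2.023     1.599
  solve Keq expr → x = -0.1035; check Q = 1.4370e-05

Direction: reverse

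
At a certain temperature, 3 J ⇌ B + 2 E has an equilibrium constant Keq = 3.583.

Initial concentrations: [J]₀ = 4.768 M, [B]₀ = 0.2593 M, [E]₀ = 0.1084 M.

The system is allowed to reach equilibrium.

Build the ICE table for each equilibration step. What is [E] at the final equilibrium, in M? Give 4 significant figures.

Q₀ = 2.8109e-05 vs Keq = 3.583 ⇒ Q<K, forward
Step 1:
                  J         B         E
  Initial     4.768    0.2593    0.1084
  Change     -3.451      1.15     2.301
  Equil       1.317      1.41     2.409
  solve Keq expr → x = 1.15; check Q = 3.583

[E]_eq = 2.409 M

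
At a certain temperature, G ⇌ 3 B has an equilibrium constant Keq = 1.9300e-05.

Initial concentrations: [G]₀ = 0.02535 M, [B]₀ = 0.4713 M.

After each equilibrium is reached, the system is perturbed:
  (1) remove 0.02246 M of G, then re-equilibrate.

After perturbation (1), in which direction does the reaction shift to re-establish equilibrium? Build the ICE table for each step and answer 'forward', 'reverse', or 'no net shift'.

Q₀ = 4.13 vs Keq = 1.9300e-05 ⇒ Q>K, reverse
Step 1:
                   G          B
  I          0.02535     0.4713
  C           0.1521    -0.4562
  E           0.1774    0.01507
  solve Keq expr → x = -0.1521; check Q = 1.9300e-05
Then remove 0.02246 M of G.
Step 2:
                   G          B
  I            0.155    0.01507
  C       2.1937e-04 -6.5811e-04
  E           0.1552    0.01441
  solve Keq expr → x = -2.1937e-04; check Q = 1.9300e-05

Direction: reverse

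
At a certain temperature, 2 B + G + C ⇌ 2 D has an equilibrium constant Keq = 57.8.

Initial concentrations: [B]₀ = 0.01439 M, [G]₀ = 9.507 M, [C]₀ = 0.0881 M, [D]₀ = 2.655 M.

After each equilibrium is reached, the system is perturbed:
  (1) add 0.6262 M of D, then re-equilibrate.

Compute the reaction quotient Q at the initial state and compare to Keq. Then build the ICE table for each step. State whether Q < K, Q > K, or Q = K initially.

Q₀ = 4.0643e+04 vs Keq = 57.8 ⇒ Q>K, reverse
Step 1:
                    B           G           C           D
  I           0.01439       9.507      0.0881       2.655
  C            0.2183      0.1092      0.1092     -0.2183
  E            0.2327       9.616      0.1973       2.437
  solve Keq expr → x = -0.1092; check Q = 57.8
Then add 0.6262 M of D.
Step 2:
                    B           G           C           D
  I            0.2327       9.616      0.1973       3.063
  C           0.04148     0.02074     0.02074    -0.04148
  E            0.2742       9.637       0.218       3.021
  solve Keq expr → x = -0.02074; check Q = 57.8

Q₀ = 4.0643e+04; Q > K (proceeds reverse)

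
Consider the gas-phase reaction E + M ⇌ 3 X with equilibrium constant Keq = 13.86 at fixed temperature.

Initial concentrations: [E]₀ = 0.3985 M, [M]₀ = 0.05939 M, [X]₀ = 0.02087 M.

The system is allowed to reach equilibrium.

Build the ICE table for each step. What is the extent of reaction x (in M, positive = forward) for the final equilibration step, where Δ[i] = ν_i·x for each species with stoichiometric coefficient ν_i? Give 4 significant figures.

Q₀ = 3.8408e-04 vs Keq = 13.86 ⇒ Q<K, forward
Step 1:
                  E         M         X
  Initial    0.3985   0.05939   0.02087
  Change   -0.05783  -0.05783    0.1735
  Equil      0.3407  0.001555    0.1944
  solve Keq expr → x = 0.05783; check Q = 13.86

x = 0.05783 M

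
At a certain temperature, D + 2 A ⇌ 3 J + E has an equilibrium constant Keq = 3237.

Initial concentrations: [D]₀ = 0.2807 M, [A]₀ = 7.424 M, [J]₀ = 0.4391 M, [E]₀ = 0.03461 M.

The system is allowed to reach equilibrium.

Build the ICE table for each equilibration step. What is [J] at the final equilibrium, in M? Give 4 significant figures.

[J]_eq = 1.281 M

Q₀ = 1.8940e-04 vs Keq = 3237 ⇒ Q<K, forward
Step 1:
                    D           A           J           E
  I            0.2807       7.424      0.4391     0.03461
  C           -0.2807     -0.5614      0.8421      0.2807
  E        4.3496e-06       6.863       1.281      0.3153
  solve Keq expr → x = 0.2807; check Q = 3237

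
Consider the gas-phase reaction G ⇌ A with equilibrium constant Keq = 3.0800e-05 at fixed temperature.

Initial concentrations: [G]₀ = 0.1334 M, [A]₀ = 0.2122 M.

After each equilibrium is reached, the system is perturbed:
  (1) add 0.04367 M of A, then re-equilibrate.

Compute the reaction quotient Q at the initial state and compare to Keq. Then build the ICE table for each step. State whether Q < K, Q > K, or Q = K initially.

Q₀ = 1.591 vs Keq = 3.0800e-05 ⇒ Q>K, reverse
Step 1:
                    G           A
  Initial      0.1334      0.2122
  Change       0.2122     -0.2122
  Equil        0.3456  1.0644e-05
  solve Keq expr → x = -0.2122; check Q = 3.0800e-05
Then add 0.04367 M of A.
Step 2:
                    G           A
  Initial      0.3456     0.04368
  Change      0.04367    -0.04367
  Equil        0.3893  1.1989e-05
  solve Keq expr → x = -0.04367; check Q = 3.0800e-05

Q₀ = 1.591; Q > K (proceeds reverse)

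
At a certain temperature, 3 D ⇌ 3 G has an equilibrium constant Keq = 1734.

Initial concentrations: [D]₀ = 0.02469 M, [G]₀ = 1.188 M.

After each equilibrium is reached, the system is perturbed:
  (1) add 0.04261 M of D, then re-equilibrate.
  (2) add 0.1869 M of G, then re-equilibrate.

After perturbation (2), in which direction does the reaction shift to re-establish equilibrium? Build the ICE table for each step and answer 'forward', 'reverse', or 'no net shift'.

Direction: reverse

Q₀ = 1.1140e+05 vs Keq = 1734 ⇒ Q>K, reverse
Step 1:
                  D         G
  I         0.02469     1.188
  C         0.06849  -0.06849
  E         0.09318      1.12
  solve Keq expr → x = -0.02283; check Q = 1734
Then add 0.04261 M of D.
Step 2:
                  D         G
  I          0.1358      1.12
  C        -0.03934   0.03934
  E         0.09646     1.159
  solve Keq expr → x = 0.01311; check Q = 1734
Then add 0.1869 M of G.
Step 3:
                  D         G
  I         0.09646     1.346
  C         0.01436  -0.01436
  E          0.1108     1.331
  solve Keq expr → x = -0.004787; check Q = 1734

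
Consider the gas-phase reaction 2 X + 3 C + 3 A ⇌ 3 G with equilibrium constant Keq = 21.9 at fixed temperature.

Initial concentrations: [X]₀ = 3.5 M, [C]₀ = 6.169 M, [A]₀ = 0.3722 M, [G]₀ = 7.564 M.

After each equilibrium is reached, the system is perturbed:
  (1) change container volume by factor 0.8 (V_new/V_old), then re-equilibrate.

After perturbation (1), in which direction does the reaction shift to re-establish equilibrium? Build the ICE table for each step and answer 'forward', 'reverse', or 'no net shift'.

Direction: forward

Q₀ = 2.918 vs Keq = 21.9 ⇒ Q<K, forward
Step 1:
                  X         C         A         G
  init          3.5     6.169    0.3722     7.564
  Δ          -0.112    -0.168    -0.168     0.168
  eq          3.388     6.001    0.2042     7.732
  solve Keq expr → x = 0.05601; check Q = 21.9
Then change container volume by factor 0.8 (V_new/V_old).
Step 2:
                  X         C         A         G
  init        4.235     7.501    0.2552     9.665
  Δ         -0.0498   -0.0747   -0.0747    0.0747
  eq          4.185     7.426    0.1805      9.74
  solve Keq expr → x = 0.0249; check Q = 21.9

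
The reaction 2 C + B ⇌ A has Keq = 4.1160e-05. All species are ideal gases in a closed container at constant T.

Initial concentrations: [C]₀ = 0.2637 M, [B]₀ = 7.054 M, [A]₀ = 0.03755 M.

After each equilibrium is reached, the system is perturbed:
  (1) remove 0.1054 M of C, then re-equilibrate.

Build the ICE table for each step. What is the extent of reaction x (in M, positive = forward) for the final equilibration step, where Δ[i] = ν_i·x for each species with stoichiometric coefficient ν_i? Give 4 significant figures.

x = -1.7595e-05 M

Q₀ = 0.07655 vs Keq = 4.1160e-05 ⇒ Q>K, reverse
Step 1:
                  C         B         A
  init       0.2637     7.054   0.03755
  Δ         0.07503   0.03752  -0.03752
  eq         0.3387     7.092 3.3491e-05
  solve Keq expr → x = -0.03752; check Q = 4.1160e-05
Then remove 0.1054 M of C.
Step 2:
                  C         B         A
  init       0.2333     7.092 3.3491e-05
  Δ       3.5189e-05 1.7595e-05 -1.7595e-05
  eq         0.2334     7.092 1.5896e-05
  solve Keq expr → x = -1.7595e-05; check Q = 4.1160e-05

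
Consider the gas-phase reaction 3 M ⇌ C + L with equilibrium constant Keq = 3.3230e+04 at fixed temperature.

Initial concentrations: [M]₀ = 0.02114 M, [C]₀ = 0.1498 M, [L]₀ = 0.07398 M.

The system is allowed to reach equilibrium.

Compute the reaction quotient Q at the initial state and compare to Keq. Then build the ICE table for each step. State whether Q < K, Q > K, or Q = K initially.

Q₀ = 1173 vs Keq = 3.3230e+04 ⇒ Q<K, forward
Step 1:
                    M           C           L
  init        0.02114      0.1498     0.07398
  Δ          -0.01399    0.004663    0.004663
  eq          0.00715      0.1545     0.07864
  solve Keq expr → x = 0.004663; check Q = 3.3230e+04

Q₀ = 1173; Q < K (proceeds forward)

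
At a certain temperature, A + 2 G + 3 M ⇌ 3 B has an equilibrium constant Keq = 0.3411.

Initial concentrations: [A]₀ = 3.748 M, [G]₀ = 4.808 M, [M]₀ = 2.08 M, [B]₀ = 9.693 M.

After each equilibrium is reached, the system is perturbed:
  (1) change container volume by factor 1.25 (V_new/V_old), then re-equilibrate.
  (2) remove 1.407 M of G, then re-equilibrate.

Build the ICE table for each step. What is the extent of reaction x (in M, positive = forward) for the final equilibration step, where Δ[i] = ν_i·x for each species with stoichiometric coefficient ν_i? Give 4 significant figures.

x = -0.1226 M

Q₀ = 1.168 vs Keq = 0.3411 ⇒ Q>K, reverse
Step 1:
                  A         G         M         B
  Initial     3.748     4.808      2.08     9.693
  Change     0.2125    0.4251    0.6376   -0.6376
  Equil       3.961     5.233     2.718     9.055
  solve Keq expr → x = -0.2125; check Q = 0.3411
Then change container volume by factor 1.25 (V_new/V_old).
Step 2:
                  A         G         M         B
  Initial     3.168     4.186     2.174     7.244
  Change     0.1049    0.2099    0.3148   -0.3148
  Equil       3.273     4.396     2.489     6.929
  solve Keq expr → x = -0.1049; check Q = 0.3411
Then remove 1.407 M of G.
Step 3:
                  A         G         M         B
  Initial     3.273     2.989     2.489     6.929
  Change     0.1226    0.2452    0.3678   -0.3678
  Equil       3.396     3.235     2.857     6.562
  solve Keq expr → x = -0.1226; check Q = 0.3411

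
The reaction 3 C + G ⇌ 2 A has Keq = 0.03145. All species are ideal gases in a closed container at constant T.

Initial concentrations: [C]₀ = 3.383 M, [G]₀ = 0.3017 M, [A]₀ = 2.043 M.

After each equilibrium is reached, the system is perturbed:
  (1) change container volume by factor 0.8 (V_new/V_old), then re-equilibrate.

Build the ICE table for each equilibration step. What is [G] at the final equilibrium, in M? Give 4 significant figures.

Q₀ = 0.3573 vs Keq = 0.03145 ⇒ Q>K, reverse
Step 1:
                    C           G           A
  init          3.383      0.3017       2.043
  Δ             1.055      0.3515     -0.7031
  eq            4.438      0.6532        1.34
  solve Keq expr → x = -0.3515; check Q = 0.03145
Then change container volume by factor 0.8 (V_new/V_old).
Step 2:
                    C           G           A
  init          5.547      0.8166       1.675
  Δ           -0.2561    -0.08535      0.1707
  eq            5.291      0.7312       1.846
  solve Keq expr → x = 0.08535; check Q = 0.03145

[G]_eq = 0.7312 M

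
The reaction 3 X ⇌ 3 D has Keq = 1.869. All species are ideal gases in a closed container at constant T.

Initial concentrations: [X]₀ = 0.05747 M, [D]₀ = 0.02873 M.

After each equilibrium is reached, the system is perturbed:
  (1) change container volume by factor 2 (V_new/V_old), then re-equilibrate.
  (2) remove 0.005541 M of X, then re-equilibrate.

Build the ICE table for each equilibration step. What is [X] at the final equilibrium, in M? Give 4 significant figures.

[X]_eq = 0.01683 M

Q₀ = 0.1249 vs Keq = 1.869 ⇒ Q<K, forward
Step 1:
                  X         D
  Initial   0.05747   0.02873
  Change   -0.01885   0.01885
  Equil     0.03862   0.04758
  solve Keq expr → x = 0.006282; check Q = 1.869
Then change container volume by factor 2 (V_new/V_old).
Step 2:
                  X         D
  Initial   0.01931   0.02379
  Change          0         0
  Equil     0.01931   0.02379
  solve Keq expr → x = 0; check Q = 1.869
Then remove 0.005541 M of X.
Step 3:
                  X         D
  Initial   0.01377   0.02379
  Change   0.003058 -0.003058
  Equil     0.01683   0.02073
  solve Keq expr → x = -0.001019; check Q = 1.869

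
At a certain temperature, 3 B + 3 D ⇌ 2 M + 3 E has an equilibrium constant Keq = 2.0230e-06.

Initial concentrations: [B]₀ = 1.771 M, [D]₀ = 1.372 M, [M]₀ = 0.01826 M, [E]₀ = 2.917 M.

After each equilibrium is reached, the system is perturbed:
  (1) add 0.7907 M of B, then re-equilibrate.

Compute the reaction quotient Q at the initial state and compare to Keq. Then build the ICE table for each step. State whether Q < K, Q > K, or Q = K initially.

Q₀ = 5.7689e-04 vs Keq = 2.0230e-06 ⇒ Q>K, reverse
Step 1:
                   B          D          M          E
  I            1.771      1.372    0.01826      2.917
  C          0.02566    0.02566   -0.01711   -0.02566
  E            1.797      1.398   0.001151      2.891
  solve Keq expr → x = -0.008554; check Q = 2.0230e-06
Then add 0.7907 M of B.
Step 2:
                   B          D          M          E
  I            2.587      1.398   0.001151      2.891
  C        -0.001249  -0.001249 8.3288e-04   0.001249
  E            2.586      1.396   0.001984      2.893
  solve Keq expr → x = 4.1644e-04; check Q = 2.0230e-06

Q₀ = 5.7689e-04; Q > K (proceeds reverse)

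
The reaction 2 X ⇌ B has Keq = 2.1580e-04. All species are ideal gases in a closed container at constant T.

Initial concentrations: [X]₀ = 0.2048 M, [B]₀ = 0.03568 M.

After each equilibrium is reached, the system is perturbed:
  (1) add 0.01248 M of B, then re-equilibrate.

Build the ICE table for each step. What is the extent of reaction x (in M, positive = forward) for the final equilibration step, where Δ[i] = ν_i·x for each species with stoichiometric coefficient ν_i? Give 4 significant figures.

x = -0.01248 M

Q₀ = 0.8507 vs Keq = 2.1580e-04 ⇒ Q>K, reverse
Step 1:
                   X          B
  Initial     0.2048    0.03568
  Change     0.07133   -0.03566
  Equil       0.2761 1.6454e-05
  solve Keq expr → x = -0.03566; check Q = 2.1580e-04
Then add 0.01248 M of B.
Step 2:
                   X          B
  Initial     0.2761     0.0125
  Change     0.02495   -0.01248
  Equil       0.3011 1.9562e-05
  solve Keq expr → x = -0.01248; check Q = 2.1580e-04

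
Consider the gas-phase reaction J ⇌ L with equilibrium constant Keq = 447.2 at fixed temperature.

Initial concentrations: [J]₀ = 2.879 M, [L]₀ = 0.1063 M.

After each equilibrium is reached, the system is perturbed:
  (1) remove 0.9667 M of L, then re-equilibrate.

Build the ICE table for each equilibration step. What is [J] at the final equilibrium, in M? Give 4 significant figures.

Q₀ = 0.03692 vs Keq = 447.2 ⇒ Q<K, forward
Step 1:
                  J         L
  I           2.879    0.1063
  C          -2.872     2.872
  E        0.006661     2.979
  solve Keq expr → x = 2.872; check Q = 447.2
Then remove 0.9667 M of L.
Step 2:
                  J         L
  I        0.006661     2.012
  C       -0.002157  0.002157
  E        0.004504     2.014
  solve Keq expr → x = 0.002157; check Q = 447.2

[J]_eq = 0.004504 M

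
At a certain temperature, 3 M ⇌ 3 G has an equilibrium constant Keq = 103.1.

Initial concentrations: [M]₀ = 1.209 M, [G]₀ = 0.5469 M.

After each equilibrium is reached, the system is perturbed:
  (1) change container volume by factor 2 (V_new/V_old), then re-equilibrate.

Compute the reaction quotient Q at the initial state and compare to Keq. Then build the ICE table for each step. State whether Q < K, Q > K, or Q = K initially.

Q₀ = 0.09256; Q < K (proceeds forward)

Q₀ = 0.09256 vs Keq = 103.1 ⇒ Q<K, forward
Step 1:
                   M          G
  Initial      1.209     0.5469
  Change     -0.9004     0.9004
  Equil       0.3086      1.447
  solve Keq expr → x = 0.3001; check Q = 103.1
Then change container volume by factor 2 (V_new/V_old).
Step 2:
                   M          G
  Initial     0.1543     0.7236
  Change           0          0
  Equil       0.1543     0.7236
  solve Keq expr → x = 0; check Q = 103.1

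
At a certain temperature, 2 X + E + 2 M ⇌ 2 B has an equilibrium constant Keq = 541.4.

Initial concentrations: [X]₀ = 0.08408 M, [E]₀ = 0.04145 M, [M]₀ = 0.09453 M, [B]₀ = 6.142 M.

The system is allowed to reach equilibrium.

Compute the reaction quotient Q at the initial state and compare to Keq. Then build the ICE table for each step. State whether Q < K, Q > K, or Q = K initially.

Q₀ = 1.4407e+07; Q > K (proceeds reverse)

Q₀ = 1.4407e+07 vs Keq = 541.4 ⇒ Q>K, reverse
Step 1:
                  X         E         M         B
  I         0.08408   0.04145   0.09453     6.142
  C          0.5609    0.2805    0.5609   -0.5609
  E           0.645    0.3219    0.6554     5.581
  solve Keq expr → x = -0.2805; check Q = 541.4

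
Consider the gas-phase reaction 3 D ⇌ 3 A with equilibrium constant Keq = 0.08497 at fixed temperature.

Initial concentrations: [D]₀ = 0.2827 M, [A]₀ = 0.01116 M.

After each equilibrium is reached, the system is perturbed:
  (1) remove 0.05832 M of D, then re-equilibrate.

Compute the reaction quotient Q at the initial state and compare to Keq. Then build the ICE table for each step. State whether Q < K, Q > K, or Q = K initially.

Q₀ = 6.1520e-05; Q < K (proceeds forward)

Q₀ = 6.1520e-05 vs Keq = 0.08497 ⇒ Q<K, forward
Step 1:
                   D          A
  Initial     0.2827    0.01116
  Change    -0.07858    0.07858
  Equil       0.2041    0.08974
  solve Keq expr → x = 0.02619; check Q = 0.08497
Then remove 0.05832 M of D.
Step 2:
                   D          A
  Initial     0.1458    0.08974
  Change     0.01781   -0.01781
  Equil       0.1636    0.07193
  solve Keq expr → x = -0.005937; check Q = 0.08497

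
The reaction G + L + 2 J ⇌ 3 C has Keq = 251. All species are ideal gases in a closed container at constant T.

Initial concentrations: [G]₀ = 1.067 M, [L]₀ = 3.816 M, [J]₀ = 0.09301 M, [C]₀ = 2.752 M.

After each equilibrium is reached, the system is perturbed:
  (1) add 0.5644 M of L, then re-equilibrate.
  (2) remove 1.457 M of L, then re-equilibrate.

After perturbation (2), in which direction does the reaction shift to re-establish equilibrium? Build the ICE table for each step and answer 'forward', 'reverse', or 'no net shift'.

Q₀ = 591.7 vs Keq = 251 ⇒ Q>K, reverse
Step 1:
                   G          L          J          C
  Initial      1.067      3.816    0.09301      2.752
  Change     0.02152    0.02152    0.04305   -0.06457
  Equil        1.089      3.838     0.1361      2.687
  solve Keq expr → x = -0.02152; check Q = 251
Then add 0.5644 M of L.
Step 2:
                   G          L          J          C
  Initial      1.089      4.402     0.1361      2.687
  Change   -0.003946  -0.003946  -0.007891    0.01184
  Equil        1.085      4.398     0.1282      2.699
  solve Keq expr → x = 0.003946; check Q = 251
Then remove 1.457 M of L.
Step 3:
                   G          L          J          C
  Initial      1.085      2.941     0.1282      2.699
  Change     0.01212    0.01212    0.02424   -0.03636
  Equil        1.097      2.953     0.1524      2.663
  solve Keq expr → x = -0.01212; check Q = 251

Direction: reverse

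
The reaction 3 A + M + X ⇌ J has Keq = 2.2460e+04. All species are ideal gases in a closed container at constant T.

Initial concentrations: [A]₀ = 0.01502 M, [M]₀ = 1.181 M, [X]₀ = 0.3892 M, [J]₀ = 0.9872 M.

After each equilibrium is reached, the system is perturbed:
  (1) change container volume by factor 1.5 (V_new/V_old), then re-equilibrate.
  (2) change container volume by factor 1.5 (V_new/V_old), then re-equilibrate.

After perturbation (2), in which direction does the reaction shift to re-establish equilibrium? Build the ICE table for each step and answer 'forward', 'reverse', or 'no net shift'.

Q₀ = 6.3383e+05 vs Keq = 2.2460e+04 ⇒ Q>K, reverse
Step 1:
                   A          M          X          J
  Initial    0.01502      1.181     0.3892     0.9872
  Change     0.03004    0.01001    0.01001   -0.01001
  Equil      0.04506      1.191     0.3992     0.9772
  solve Keq expr → x = -0.01001; check Q = 2.2460e+04
Then change container volume by factor 1.5 (V_new/V_old).
Step 2:
                   A          M          X          J
  Initial    0.03004      0.794     0.2661     0.6515
  Change     0.02077   0.006924   0.006924  -0.006924
  Equil      0.05081     0.8009     0.2731     0.6445
  solve Keq expr → x = -0.006924; check Q = 2.2460e+04
Then change container volume by factor 1.5 (V_new/V_old).
Step 3:
                   A          M          X          J
  Initial    0.03388      0.534      0.182     0.4297
  Change     0.02289    0.00763    0.00763   -0.00763
  Equil      0.05677     0.5416     0.1897     0.4221
  solve Keq expr → x = -0.00763; check Q = 2.2460e+04

Direction: reverse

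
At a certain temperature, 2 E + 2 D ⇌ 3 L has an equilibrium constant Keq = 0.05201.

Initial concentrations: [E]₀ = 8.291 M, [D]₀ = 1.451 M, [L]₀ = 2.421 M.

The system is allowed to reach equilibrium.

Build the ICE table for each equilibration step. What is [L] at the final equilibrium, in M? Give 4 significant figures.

Q₀ = 0.09805 vs Keq = 0.05201 ⇒ Q>K, reverse
Step 1:
                    E           D           L
  Initial       8.291       1.451       2.421
  Change       0.1807      0.1807      -0.271
  Equil         8.472       1.632        2.15
  solve Keq expr → x = -0.09034; check Q = 0.05201

[L]_eq = 2.15 M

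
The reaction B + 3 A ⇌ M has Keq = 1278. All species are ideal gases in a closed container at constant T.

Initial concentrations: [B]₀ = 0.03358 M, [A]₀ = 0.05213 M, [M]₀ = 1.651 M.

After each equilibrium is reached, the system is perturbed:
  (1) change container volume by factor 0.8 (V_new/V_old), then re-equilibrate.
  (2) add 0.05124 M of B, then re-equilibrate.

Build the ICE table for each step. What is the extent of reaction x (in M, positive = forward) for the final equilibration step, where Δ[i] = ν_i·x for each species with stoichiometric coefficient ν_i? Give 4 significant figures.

x = 0.008866 M

Q₀ = 3.4706e+05 vs Keq = 1278 ⇒ Q>K, reverse
Step 1:
                  B         A         M
  init      0.03358   0.05213     1.651
  Δ         0.06124    0.1837  -0.06124
  eq        0.09482    0.2358      1.59
  solve Keq expr → x = -0.06124; check Q = 1278
Then change container volume by factor 0.8 (V_new/V_old).
Step 2:
                  B         A         M
  init       0.1185    0.2948     1.987
  Δ        -0.01564  -0.04692   0.01564
  eq         0.1029    0.2479     2.003
  solve Keq expr → x = 0.01564; check Q = 1278
Then add 0.05124 M of B.
Step 3:
                  B         A         M
  init       0.1541    0.2479     2.003
  Δ       -0.008866   -0.0266  0.008866
  eq         0.1453    0.2213     2.012
  solve Keq expr → x = 0.008866; check Q = 1278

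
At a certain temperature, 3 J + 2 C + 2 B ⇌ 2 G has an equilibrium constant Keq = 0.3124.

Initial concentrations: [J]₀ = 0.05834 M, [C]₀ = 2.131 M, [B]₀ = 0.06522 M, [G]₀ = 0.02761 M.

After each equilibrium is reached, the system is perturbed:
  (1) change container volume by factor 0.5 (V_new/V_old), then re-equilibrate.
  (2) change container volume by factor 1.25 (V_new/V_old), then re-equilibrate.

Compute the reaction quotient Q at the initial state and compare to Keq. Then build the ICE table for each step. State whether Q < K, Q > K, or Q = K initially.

Q₀ = 198.7; Q > K (proceeds reverse)

Q₀ = 198.7 vs Keq = 0.3124 ⇒ Q>K, reverse
Step 1:
                   J          C          B          G
  I          0.05834      2.131    0.06522    0.02761
  C          0.03667    0.02445    0.02445   -0.02445
  E          0.09501      2.155    0.08967   0.003164
  solve Keq expr → x = -0.01222; check Q = 0.3124
Then change container volume by factor 0.5 (V_new/V_old).
Step 2:
                   J          C          B          G
  I             0.19      4.311     0.1793   0.006327
  C         -0.02814   -0.01876   -0.01876    0.01876
  E           0.1619      4.292     0.1606    0.02509
  solve Keq expr → x = 0.009381; check Q = 0.3124
Then change container volume by factor 1.25 (V_new/V_old).
Step 3:
                   J          C          B          G
  I           0.1295      3.434     0.1285    0.02007
  C         0.009848   0.006565   0.006565  -0.006565
  E           0.1393       3.44      0.135    0.01351
  solve Keq expr → x = -0.003283; check Q = 0.3124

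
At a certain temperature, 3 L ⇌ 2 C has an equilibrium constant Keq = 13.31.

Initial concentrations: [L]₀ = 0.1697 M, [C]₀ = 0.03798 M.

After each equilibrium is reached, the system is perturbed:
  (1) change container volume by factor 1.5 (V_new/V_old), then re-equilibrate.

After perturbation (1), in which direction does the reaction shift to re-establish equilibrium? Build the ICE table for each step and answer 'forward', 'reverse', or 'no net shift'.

Direction: reverse

Q₀ = 0.2952 vs Keq = 13.31 ⇒ Q<K, forward
Step 1:
                   L          C
  Initial     0.1697    0.03798
  Change    -0.08292    0.05528
  Equil      0.08678    0.09326
  solve Keq expr → x = 0.02764; check Q = 13.31
Then change container volume by factor 1.5 (V_new/V_old).
Step 2:
                   L          C
  Initial    0.05785    0.06217
  Change    0.005663  -0.003775
  Equil      0.06352     0.0584
  solve Keq expr → x = -0.001888; check Q = 13.31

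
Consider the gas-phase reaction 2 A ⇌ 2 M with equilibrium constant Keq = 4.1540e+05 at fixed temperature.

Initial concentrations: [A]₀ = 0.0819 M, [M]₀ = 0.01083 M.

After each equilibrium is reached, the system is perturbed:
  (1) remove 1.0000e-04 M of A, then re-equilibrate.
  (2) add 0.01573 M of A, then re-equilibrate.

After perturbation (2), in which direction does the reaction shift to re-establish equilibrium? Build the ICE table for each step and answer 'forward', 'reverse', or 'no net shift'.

Q₀ = 0.01749 vs Keq = 4.1540e+05 ⇒ Q<K, forward
Step 1:
                  A         M
  I          0.0819   0.01083
  C        -0.08176   0.08176
  E       1.4365e-04   0.09259
  solve Keq expr → x = 0.04088; check Q = 4.1540e+05
Then remove 1.0000e-04 M of A.
Step 2:
                  A         M
  I       4.3653e-05   0.09259
  C       9.9845e-05 -9.9845e-05
  E       1.4350e-04   0.09249
  solve Keq expr → x = -4.9923e-05; check Q = 4.1540e+05
Then add 0.01573 M of A.
Step 3:
                  A         M
  I         0.01587   0.09249
  C        -0.01571   0.01571
  E       1.6787e-04    0.1082
  solve Keq expr → x = 0.007853; check Q = 4.1540e+05

Direction: forward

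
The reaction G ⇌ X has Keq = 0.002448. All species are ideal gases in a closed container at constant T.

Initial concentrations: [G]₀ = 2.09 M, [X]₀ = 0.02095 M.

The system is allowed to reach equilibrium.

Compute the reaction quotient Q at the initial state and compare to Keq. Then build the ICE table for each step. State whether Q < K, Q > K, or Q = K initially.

Q₀ = 0.01002 vs Keq = 0.002448 ⇒ Q>K, reverse
Step 1:
                   G          X
  I             2.09    0.02095
  C           0.0158    -0.0158
  E            2.106   0.005155
  solve Keq expr → x = -0.0158; check Q = 0.002448

Q₀ = 0.01002; Q > K (proceeds reverse)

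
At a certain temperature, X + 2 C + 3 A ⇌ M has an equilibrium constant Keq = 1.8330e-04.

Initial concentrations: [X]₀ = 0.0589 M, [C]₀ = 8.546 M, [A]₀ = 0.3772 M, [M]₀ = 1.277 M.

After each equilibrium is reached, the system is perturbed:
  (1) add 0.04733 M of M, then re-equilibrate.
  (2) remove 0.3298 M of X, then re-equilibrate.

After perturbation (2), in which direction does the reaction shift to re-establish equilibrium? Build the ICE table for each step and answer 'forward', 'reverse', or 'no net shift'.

Direction: reverse

Q₀ = 5.531 vs Keq = 1.8330e-04 ⇒ Q>K, reverse
Step 1:
                   X          C          A          M
  Initial     0.0589      8.546     0.3772      1.277
  Change      0.8461      1.692      2.538    -0.8461
  Equil        0.905      10.24      2.915     0.4309
  solve Keq expr → x = -0.8461; check Q = 1.8330e-04
Then add 0.04733 M of M.
Step 2:
                   X          C          A          M
  Initial      0.905      10.24      2.915     0.4782
  Change     0.01561    0.03123    0.04684   -0.01561
  Equil       0.9206      10.27      2.962     0.4626
  solve Keq expr → x = -0.01561; check Q = 1.8330e-04
Then remove 0.3298 M of X.
Step 3:
                   X          C          A          M
  Initial     0.5908      10.27      2.962     0.4626
  Change     0.06106     0.1221     0.1832   -0.06106
  Equil       0.6519      10.39      3.146     0.4016
  solve Keq expr → x = -0.06106; check Q = 1.8330e-04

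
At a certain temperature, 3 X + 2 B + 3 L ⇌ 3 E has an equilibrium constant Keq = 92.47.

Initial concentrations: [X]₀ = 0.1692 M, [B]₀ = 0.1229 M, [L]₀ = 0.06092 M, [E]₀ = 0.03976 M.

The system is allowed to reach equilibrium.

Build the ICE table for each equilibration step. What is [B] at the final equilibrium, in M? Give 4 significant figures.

[B]_eq = 0.1369 M

Q₀ = 3800 vs Keq = 92.47 ⇒ Q>K, reverse
Step 1:
                   X          B          L          E
  init        0.1692     0.1229    0.06092    0.03976
  Δ          0.02103    0.01402    0.02103   -0.02103
  eq          0.1902     0.1369    0.08195    0.01873
  solve Keq expr → x = -0.007011; check Q = 92.47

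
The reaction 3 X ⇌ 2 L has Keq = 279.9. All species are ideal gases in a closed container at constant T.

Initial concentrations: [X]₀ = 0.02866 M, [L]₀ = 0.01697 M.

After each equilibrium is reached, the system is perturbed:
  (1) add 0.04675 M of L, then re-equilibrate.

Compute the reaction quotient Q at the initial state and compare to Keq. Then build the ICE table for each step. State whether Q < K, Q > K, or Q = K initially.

Q₀ = 12.23 vs Keq = 279.9 ⇒ Q<K, forward
Step 1:
                   X          L
  init       0.02866    0.01697
  Δ         -0.01493   0.009952
  eq         0.01373    0.02692
  solve Keq expr → x = 0.004976; check Q = 279.9
Then add 0.04675 M of L.
Step 2:
                   X          L
  init       0.01373    0.07367
  Δ          0.01127  -0.007516
  eq         0.02501    0.06616
  solve Keq expr → x = -0.003758; check Q = 279.9

Q₀ = 12.23; Q < K (proceeds forward)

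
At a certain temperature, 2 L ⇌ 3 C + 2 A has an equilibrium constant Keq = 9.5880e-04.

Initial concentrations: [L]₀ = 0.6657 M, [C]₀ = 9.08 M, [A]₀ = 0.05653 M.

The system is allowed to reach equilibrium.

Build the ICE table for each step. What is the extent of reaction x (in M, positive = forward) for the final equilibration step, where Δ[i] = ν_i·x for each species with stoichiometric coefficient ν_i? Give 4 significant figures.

Q₀ = 5.398 vs Keq = 9.5880e-04 ⇒ Q>K, reverse
Step 1:
                    L           C           A
  init         0.6657        9.08     0.05653
  Δ            0.0557    -0.08355     -0.0557
  eq           0.7214       8.996  8.2782e-04
  solve Keq expr → x = -0.02785; check Q = 9.5880e-04

x = -0.02785 M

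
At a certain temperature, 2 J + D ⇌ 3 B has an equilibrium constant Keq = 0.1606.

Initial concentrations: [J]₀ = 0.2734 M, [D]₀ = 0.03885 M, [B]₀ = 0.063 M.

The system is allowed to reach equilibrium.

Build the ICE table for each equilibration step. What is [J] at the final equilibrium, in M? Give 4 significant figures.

[J]_eq = 0.2662 M

Q₀ = 0.08611 vs Keq = 0.1606 ⇒ Q<K, forward
Step 1:
                   J          D          B
  Initial     0.2734    0.03885      0.063
  Change   -0.007176  -0.003588    0.01076
  Equil       0.2662    0.03526    0.07376
  solve Keq expr → x = 0.003588; check Q = 0.1606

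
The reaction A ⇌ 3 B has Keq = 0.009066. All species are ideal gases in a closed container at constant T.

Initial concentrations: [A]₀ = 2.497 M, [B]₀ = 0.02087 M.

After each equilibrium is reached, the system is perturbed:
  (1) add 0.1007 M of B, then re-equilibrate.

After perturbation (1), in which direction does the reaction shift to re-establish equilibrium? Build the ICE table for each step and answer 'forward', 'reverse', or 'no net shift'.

Direction: reverse

Q₀ = 3.6404e-06 vs Keq = 0.009066 ⇒ Q<K, forward
Step 1:
                  A         B
  init        2.497   0.02087
  Δ        -0.08624    0.2587
  eq          2.411    0.2796
  solve Keq expr → x = 0.08624; check Q = 0.009066
Then add 0.1007 M of B.
Step 2:
                  A         B
  init        2.411    0.3803
  Δ         0.03314  -0.09942
  eq          2.444    0.2809
  solve Keq expr → x = -0.03314; check Q = 0.009066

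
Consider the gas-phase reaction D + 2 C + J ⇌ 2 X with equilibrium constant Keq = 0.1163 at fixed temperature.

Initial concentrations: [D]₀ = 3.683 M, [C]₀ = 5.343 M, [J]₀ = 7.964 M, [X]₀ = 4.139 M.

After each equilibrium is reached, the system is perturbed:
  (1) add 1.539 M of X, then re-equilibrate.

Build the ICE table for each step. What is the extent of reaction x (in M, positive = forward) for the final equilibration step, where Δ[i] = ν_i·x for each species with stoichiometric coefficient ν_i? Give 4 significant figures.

Q₀ = 0.02046 vs Keq = 0.1163 ⇒ Q<K, forward
Step 1:
                  D         C         J         X
  init        3.683     5.343     7.964     4.139
  Δ         -0.8095    -1.619   -0.8095     1.619
  eq          2.873     3.724     7.154     5.758
  solve Keq expr → x = 0.8095; check Q = 0.1163
Then add 1.539 M of X.
Step 2:
                  D         C         J         X
  init        2.873     3.724     7.154     7.297
  Δ           0.231    0.4619     0.231   -0.4619
  eq          3.104     4.186     7.385     6.835
  solve Keq expr → x = -0.231; check Q = 0.1163

x = -0.231 M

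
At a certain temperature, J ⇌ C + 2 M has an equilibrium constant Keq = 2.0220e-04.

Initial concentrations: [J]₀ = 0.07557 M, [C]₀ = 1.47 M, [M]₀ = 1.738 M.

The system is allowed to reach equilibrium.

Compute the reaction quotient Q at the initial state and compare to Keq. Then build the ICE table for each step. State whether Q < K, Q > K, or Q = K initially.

Q₀ = 58.76 vs Keq = 2.0220e-04 ⇒ Q>K, reverse
Step 1:
                   J          C          M
  Initial    0.07557       1.47      1.738
  Change      0.8602    -0.8602      -1.72
  Equil       0.9358     0.6098    0.01761
  solve Keq expr → x = -0.8602; check Q = 2.0220e-04

Q₀ = 58.76; Q > K (proceeds reverse)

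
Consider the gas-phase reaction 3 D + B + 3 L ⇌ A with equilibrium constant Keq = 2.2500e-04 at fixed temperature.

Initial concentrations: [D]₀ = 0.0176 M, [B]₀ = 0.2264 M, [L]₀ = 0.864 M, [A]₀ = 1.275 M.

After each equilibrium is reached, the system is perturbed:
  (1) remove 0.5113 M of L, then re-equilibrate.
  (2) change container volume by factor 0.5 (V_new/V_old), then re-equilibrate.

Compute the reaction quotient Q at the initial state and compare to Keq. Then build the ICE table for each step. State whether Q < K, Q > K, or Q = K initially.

Q₀ = 1.6016e+06; Q > K (proceeds reverse)

Q₀ = 1.6016e+06 vs Keq = 2.2500e-04 ⇒ Q>K, reverse
Step 1:
                    D           B           L           A
  Initial      0.0176      0.2264       0.864       1.275
  Change        2.855      0.9517       2.855     -0.9517
  Equil         2.873       1.178       3.719      0.3233
  solve Keq expr → x = -0.9517; check Q = 2.2500e-04
Then remove 0.5113 M of L.
Step 2:
                    D           B           L           A
  Initial       2.873       1.178       3.208      0.3233
  Change       0.1335     0.04449      0.1335    -0.04449
  Equil         3.006       1.223       3.341      0.2788
  solve Keq expr → x = -0.04449; check Q = 2.2500e-04
Then change container volume by factor 0.5 (V_new/V_old).
Step 3:
                    D           B           L           A
  Initial       6.012       2.445       6.683      0.5576
  Change       -2.405     -0.8016      -2.405      0.8016
  Equil         3.608       1.644       4.278       1.359
  solve Keq expr → x = 0.8016; check Q = 2.2500e-04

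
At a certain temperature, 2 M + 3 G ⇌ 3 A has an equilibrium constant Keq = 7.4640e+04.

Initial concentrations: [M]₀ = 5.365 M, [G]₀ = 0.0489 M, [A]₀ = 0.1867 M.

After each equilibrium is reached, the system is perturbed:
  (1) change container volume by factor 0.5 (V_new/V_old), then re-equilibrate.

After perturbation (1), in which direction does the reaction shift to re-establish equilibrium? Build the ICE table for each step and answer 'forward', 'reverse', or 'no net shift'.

Direction: forward

Q₀ = 1.934 vs Keq = 7.4640e+04 ⇒ Q<K, forward
Step 1:
                  M         G         A
  init        5.365    0.0489    0.1867
  Δ        -0.03139  -0.04708   0.04708
  eq          5.334  0.001819    0.2338
  solve Keq expr → x = 0.01569; check Q = 7.4640e+04
Then change container volume by factor 0.5 (V_new/V_old).
Step 2:
                  M         G         A
  init        10.67  0.003638    0.4676
  Δ       -8.9295e-04 -0.001339  0.001339
  eq          10.67  0.002298    0.4689
  solve Keq expr → x = 4.4647e-04; check Q = 7.4640e+04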